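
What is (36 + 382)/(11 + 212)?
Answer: 418/223 ≈ 1.8744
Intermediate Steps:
(36 + 382)/(11 + 212) = 418/223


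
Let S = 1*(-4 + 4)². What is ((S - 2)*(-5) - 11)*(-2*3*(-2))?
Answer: -12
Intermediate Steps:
S = 0 (S = 1*0² = 1*0 = 0)
((S - 2)*(-5) - 11)*(-2*3*(-2)) = ((0 - 2)*(-5) - 11)*(-2*3*(-2)) = (-2*(-5) - 11)*(-6*(-2)) = (10 - 11)*12 = -1*12 = -12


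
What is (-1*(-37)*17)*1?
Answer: 629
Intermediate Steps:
(-1*(-37)*17)*1 = (37*17)*1 = 629*1 = 629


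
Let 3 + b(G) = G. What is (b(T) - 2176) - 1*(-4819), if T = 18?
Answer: 2658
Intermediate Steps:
b(G) = -3 + G
(b(T) - 2176) - 1*(-4819) = ((-3 + 18) - 2176) - 1*(-4819) = (15 - 2176) + 4819 = -2161 + 4819 = 2658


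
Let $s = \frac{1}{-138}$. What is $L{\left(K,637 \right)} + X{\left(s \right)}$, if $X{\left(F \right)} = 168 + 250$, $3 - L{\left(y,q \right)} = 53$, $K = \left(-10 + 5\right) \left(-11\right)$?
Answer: $368$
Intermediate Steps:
$K = 55$ ($K = \left(-5\right) \left(-11\right) = 55$)
$L{\left(y,q \right)} = -50$ ($L{\left(y,q \right)} = 3 - 53 = -50$)
$s = - \frac{1}{138} \approx -0.0072464$
$X{\left(F \right)} = 418$
$L{\left(K,637 \right)} + X{\left(s \right)} = -50 + 418 = 368$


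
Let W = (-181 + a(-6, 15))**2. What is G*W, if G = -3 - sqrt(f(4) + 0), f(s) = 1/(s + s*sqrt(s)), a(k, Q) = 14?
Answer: -83667 - 27889*sqrt(3)/6 ≈ -91718.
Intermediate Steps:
f(s) = 1/(s + s**(3/2))
W = 27889 (W = (-181 + 14)**2 = (-167)**2 = 27889)
G = -3 - sqrt(3)/6 (G = -3 - sqrt(1/(4 + 4**(3/2)) + 0) = -3 - sqrt(1/(4 + 8) + 0) = -3 - sqrt(1/12 + 0) = -3 - sqrt(1/12) = -3 - sqrt(3)/6 ≈ -3.2887)
G*W = (-3 - sqrt(3)/6)*27889 = -83667 - 27889*sqrt(3)/6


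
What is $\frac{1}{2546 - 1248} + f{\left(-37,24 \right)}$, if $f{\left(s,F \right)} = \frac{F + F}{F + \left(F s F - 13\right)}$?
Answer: $- \frac{41003}{27648698} \approx -0.001483$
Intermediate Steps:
$f{\left(s,F \right)} = \frac{2 F}{-13 + F + s F^{2}}$ ($f{\left(s,F \right)} = \frac{2 F}{F + \left(s F^{2} - 13\right)} = \frac{2 F}{F + \left(-13 + s F^{2}\right)} = \frac{2 F}{-13 + F + s F^{2}}$)
$\frac{1}{2546 - 1248} + f{\left(-37,24 \right)} = \frac{1}{2546 - 1248} + 2 \cdot 24 \frac{1}{-13 + 24 - 37 \cdot 24^{2}} = \frac{1}{1298} + 2 \cdot 24 \frac{1}{-13 + 24 - 21312} = \frac{1}{1298} + 2 \cdot 24 \frac{1}{-21301} = \frac{1}{1298} + 2 \cdot 24 \left(- \frac{1}{21301}\right) = \frac{1}{1298} - \frac{48}{21301} = - \frac{41003}{27648698}$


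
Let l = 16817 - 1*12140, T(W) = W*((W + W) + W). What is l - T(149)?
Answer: -61926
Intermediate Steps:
T(W) = 3*W**2 (T(W) = W*(2*W + W) = W*(3*W) = 3*W**2)
l = 4677 (l = 16817 - 12140 = 4677)
l - T(149) = 4677 - 3*149**2 = 4677 - 3*22201 = 4677 - 1*66603 = 4677 - 66603 = -61926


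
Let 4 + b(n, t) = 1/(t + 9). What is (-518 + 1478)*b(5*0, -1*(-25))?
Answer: -64800/17 ≈ -3811.8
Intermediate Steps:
b(n, t) = -4 + 1/(9 + t) (b(n, t) = -4 + 1/(t + 9) = -4 + 1/(9 + t))
(-518 + 1478)*b(5*0, -1*(-25)) = (-518 + 1478)*((-35 - (-4)*(-25))/(9 - 1*(-25))) = 960*((-35 - 4*25)/(9 + 25)) = 960*((-35 - 100)/34) = 960*((1/34)*(-135)) = 960*(-135/34) = -64800/17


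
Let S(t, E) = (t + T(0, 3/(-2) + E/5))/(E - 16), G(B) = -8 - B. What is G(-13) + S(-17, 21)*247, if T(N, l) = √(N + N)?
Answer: -4174/5 ≈ -834.80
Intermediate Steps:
T(N, l) = √2*√N (T(N, l) = √(2*N) = √2*√N)
S(t, E) = t/(-16 + E) (S(t, E) = (t + √2*√0)/(E - 16) = (t + √2*0)/(-16 + E) = (t + 0)/(-16 + E) = t/(-16 + E))
G(-13) + S(-17, 21)*247 = (-8 - 1*(-13)) - 17/(-16 + 21)*247 = (-8 + 13) - 17/5*247 = 5 - 17*⅕*247 = 5 - 17/5*247 = 5 - 4199/5 = -4174/5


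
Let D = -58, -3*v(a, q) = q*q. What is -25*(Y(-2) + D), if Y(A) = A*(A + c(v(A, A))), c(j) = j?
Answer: 3850/3 ≈ 1283.3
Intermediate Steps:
v(a, q) = -q**2/3 (v(a, q) = -q*q/3 = -q**2/3)
Y(A) = A*(A - A**2/3)
-25*(Y(-2) + D) = -25*((1/3)*(-2)**2*(3 - 1*(-2)) - 58) = -25*((1/3)*4*(3 + 2) - 58) = -25*((1/3)*4*5 - 58) = -25*(20/3 - 58) = -25*(-154/3) = 3850/3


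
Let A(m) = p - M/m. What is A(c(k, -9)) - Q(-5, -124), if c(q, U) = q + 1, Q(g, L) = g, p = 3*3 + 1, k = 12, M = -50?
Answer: 245/13 ≈ 18.846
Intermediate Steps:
p = 10 (p = 9 + 1 = 10)
c(q, U) = 1 + q
A(m) = 10 + 50/m (A(m) = 10 - (-50)/m = 10 + 50/m)
A(c(k, -9)) - Q(-5, -124) = (10 + 50/(1 + 12)) - 1*(-5) = (10 + 50/13) + 5 = 180/13 + 5 = 245/13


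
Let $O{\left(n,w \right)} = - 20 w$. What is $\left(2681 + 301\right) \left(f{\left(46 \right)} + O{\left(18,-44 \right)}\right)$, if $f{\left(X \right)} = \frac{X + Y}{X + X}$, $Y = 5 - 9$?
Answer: $\frac{60386991}{23} \approx 2.6255 \cdot 10^{6}$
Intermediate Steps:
$Y = -4$ ($Y = 5 - 9 = -4$)
$f{\left(X \right)} = \frac{-4 + X}{2 X}$ ($f{\left(X \right)} = \frac{X - 4}{X + X} = \frac{-4 + X}{2 X}$)
$\left(2681 + 301\right) \left(f{\left(46 \right)} + O{\left(18,-44 \right)}\right) = \left(2681 + 301\right) \left(\frac{-4 + 46}{2 \cdot 46} - -880\right) = 2982 \left(\frac{1}{2} \cdot \frac{1}{46} \cdot 42 + 880\right) = 2982 \left(\frac{21}{46} + 880\right) = 2982 \cdot \frac{40501}{46} = \frac{60386991}{23}$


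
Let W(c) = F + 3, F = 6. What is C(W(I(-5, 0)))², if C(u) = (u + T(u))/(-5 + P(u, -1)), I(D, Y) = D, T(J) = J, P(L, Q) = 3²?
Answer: 81/4 ≈ 20.250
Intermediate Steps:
P(L, Q) = 9
W(c) = 9 (W(c) = 6 + 3 = 9)
C(u) = u/2 (C(u) = (u + u)/(-5 + 9) = (2*u)/4 = (2*u)*(¼) = u/2)
C(W(I(-5, 0)))² = ((½)*9)² = (9/2)² = 81/4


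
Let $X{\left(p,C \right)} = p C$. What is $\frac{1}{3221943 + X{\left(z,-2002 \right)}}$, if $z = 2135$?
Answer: $- \frac{1}{1052327} \approx -9.5027 \cdot 10^{-7}$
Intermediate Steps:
$X{\left(p,C \right)} = C p$
$\frac{1}{3221943 + X{\left(z,-2002 \right)}} = \frac{1}{3221943 - 4274270} = \frac{1}{-1052327} = - \frac{1}{1052327}$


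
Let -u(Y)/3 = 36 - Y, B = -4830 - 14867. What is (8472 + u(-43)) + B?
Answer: -11462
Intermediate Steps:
B = -19697
u(Y) = -108 + 3*Y (u(Y) = -3*(36 - Y) = -108 + 3*Y)
(8472 + u(-43)) + B = (8472 + (-108 + 3*(-43))) - 19697 = (8472 + (-108 - 129)) - 19697 = (8472 - 237) - 19697 = 8235 - 19697 = -11462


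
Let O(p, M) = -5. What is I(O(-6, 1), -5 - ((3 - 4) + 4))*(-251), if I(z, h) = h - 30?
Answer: 9538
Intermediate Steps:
I(z, h) = -30 + h
I(O(-6, 1), -5 - ((3 - 4) + 4))*(-251) = (-30 + (-5 - ((3 - 4) + 4)))*(-251) = (-30 + (-5 - (-1 + 4)))*(-251) = (-30 + (-5 - 1*3))*(-251) = (-30 + (-5 - 3))*(-251) = (-30 - 8)*(-251) = -38*(-251) = 9538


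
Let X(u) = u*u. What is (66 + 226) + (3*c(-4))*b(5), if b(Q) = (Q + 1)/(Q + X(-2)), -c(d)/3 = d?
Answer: 316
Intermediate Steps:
c(d) = -3*d
X(u) = u²
b(Q) = (1 + Q)/(4 + Q) (b(Q) = (Q + 1)/(Q + (-2)²) = (1 + Q)/(Q + 4) = (1 + Q)/(4 + Q))
(66 + 226) + (3*c(-4))*b(5) = (66 + 226) + (3*(-3*(-4)))*((1 + 5)/(4 + 5)) = 292 + (3*12)*(6/9) = 292 + 36*((⅑)*6) = 292 + 36*(⅔) = 292 + 24 = 316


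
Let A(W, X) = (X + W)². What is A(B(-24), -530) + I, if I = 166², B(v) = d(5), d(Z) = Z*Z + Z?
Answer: 277556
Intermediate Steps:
d(Z) = Z + Z² (d(Z) = Z² + Z = Z + Z²)
B(v) = 30 (B(v) = 5*(1 + 5) = 5*6 = 30)
A(W, X) = (W + X)²
I = 27556
A(B(-24), -530) + I = (30 - 530)² + 27556 = (-500)² + 27556 = 250000 + 27556 = 277556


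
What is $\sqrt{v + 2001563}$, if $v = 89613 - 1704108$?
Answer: $2 \sqrt{96767} \approx 622.15$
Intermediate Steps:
$v = -1614495$
$\sqrt{v + 2001563} = \sqrt{-1614495 + 2001563} = \sqrt{387068} = 2 \sqrt{96767}$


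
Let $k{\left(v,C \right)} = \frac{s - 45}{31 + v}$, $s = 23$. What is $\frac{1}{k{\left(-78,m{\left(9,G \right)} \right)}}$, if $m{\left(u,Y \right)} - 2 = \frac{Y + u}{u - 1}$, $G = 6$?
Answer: $\frac{47}{22} \approx 2.1364$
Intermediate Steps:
$m{\left(u,Y \right)} = 2 + \frac{Y + u}{-1 + u}$ ($m{\left(u,Y \right)} = 2 + \frac{Y + u}{u - 1} = 2 + \frac{Y + u}{-1 + u}$)
$k{\left(v,C \right)} = - \frac{22}{31 + v}$ ($k{\left(v,C \right)} = \frac{23 - 45}{31 + v} = - \frac{22}{31 + v}$)
$\frac{1}{k{\left(-78,m{\left(9,G \right)} \right)}} = \frac{1}{\left(-22\right) \frac{1}{31 - 78}} = \frac{1}{\left(-22\right) \frac{1}{-47}} = \frac{1}{\left(-22\right) \left(- \frac{1}{47}\right)} = \frac{1}{\frac{22}{47}} = \frac{47}{22}$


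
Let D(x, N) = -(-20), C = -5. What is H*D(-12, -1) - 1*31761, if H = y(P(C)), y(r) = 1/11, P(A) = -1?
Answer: -349351/11 ≈ -31759.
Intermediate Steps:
y(r) = 1/11
H = 1/11 ≈ 0.090909
D(x, N) = 20 (D(x, N) = -4*(-5) = 20)
H*D(-12, -1) - 1*31761 = (1/11)*20 - 1*31761 = 20/11 - 31761 = -349351/11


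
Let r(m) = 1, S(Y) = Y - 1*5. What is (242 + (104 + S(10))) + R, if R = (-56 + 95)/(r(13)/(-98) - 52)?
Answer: 595075/1699 ≈ 350.25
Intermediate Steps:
S(Y) = -5 + Y (S(Y) = Y - 5 = -5 + Y)
R = -1274/1699 (R = (-56 + 95)/(1/(-98) - 52) = 39/(1*(-1/98) - 52) = 39/(-1/98 - 52) = 39/(-5097/98) = 39*(-98/5097) = -1274/1699 ≈ -0.74985)
(242 + (104 + S(10))) + R = (242 + (104 + (-5 + 10))) - 1274/1699 = (242 + (104 + 5)) - 1274/1699 = (242 + 109) - 1274/1699 = 351 - 1274/1699 = 595075/1699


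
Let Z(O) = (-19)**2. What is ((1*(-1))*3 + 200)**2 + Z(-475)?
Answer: 39170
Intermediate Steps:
Z(O) = 361
((1*(-1))*3 + 200)**2 + Z(-475) = ((1*(-1))*3 + 200)**2 + 361 = (-1*3 + 200)**2 + 361 = (-3 + 200)**2 + 361 = 197**2 + 361 = 38809 + 361 = 39170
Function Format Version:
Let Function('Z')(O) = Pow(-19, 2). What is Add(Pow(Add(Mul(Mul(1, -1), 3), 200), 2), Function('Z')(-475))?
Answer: 39170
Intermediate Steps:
Function('Z')(O) = 361
Add(Pow(Add(Mul(Mul(1, -1), 3), 200), 2), Function('Z')(-475)) = Add(Pow(Add(Mul(Mul(1, -1), 3), 200), 2), 361) = Add(Pow(Add(Mul(-1, 3), 200), 2), 361) = Add(Pow(Add(-3, 200), 2), 361) = Add(Pow(197, 2), 361) = Add(38809, 361) = 39170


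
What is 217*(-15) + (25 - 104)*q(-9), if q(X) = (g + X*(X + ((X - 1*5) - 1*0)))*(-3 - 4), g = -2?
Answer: 110110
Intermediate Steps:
q(X) = 14 - 7*X*(-5 + 2*X) (q(X) = (-2 + X*(X + ((X - 1*5) - 1*0)))*(-3 - 4) = (-2 + X*(X + ((X - 5) + 0)))*(-7) = (-2 + X*(X + ((-5 + X) + 0)))*(-7) = (-2 + X*(X + (-5 + X)))*(-7) = (-2 + X*(-5 + 2*X))*(-7) = 14 - 7*X*(-5 + 2*X))
217*(-15) + (25 - 104)*q(-9) = 217*(-15) + (25 - 104)*(14 - 14*(-9)**2 + 35*(-9)) = -3255 - 79*(14 - 14*81 - 315) = -3255 - 79*(14 - 1134 - 315) = -3255 - 79*(-1435) = -3255 + 113365 = 110110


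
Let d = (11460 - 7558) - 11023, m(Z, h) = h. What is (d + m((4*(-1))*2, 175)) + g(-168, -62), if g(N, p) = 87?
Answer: -6859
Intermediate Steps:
d = -7121 (d = 3902 - 11023 = -7121)
(d + m((4*(-1))*2, 175)) + g(-168, -62) = (-7121 + 175) + 87 = -6946 + 87 = -6859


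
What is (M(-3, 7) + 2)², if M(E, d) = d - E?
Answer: 144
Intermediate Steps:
(M(-3, 7) + 2)² = ((7 - 1*(-3)) + 2)² = ((7 + 3) + 2)² = (10 + 2)² = 12² = 144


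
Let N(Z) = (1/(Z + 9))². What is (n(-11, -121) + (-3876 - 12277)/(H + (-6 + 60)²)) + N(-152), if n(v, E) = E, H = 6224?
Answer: -22945670617/186903860 ≈ -122.77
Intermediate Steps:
N(Z) = (9 + Z)⁻² (N(Z) = (1/(9 + Z))² = (9 + Z)⁻²)
(n(-11, -121) + (-3876 - 12277)/(H + (-6 + 60)²)) + N(-152) = (-121 + (-3876 - 12277)/(6224 + (-6 + 60)²)) + (9 - 152)⁻² = (-121 - 16153/(6224 + 54²)) + (-143)⁻² = (-121 - 16153/(6224 + 2916)) + 1/20449 = (-121 - 16153/9140) + 1/20449 = -1122093/9140 + 1/20449 = -22945670617/186903860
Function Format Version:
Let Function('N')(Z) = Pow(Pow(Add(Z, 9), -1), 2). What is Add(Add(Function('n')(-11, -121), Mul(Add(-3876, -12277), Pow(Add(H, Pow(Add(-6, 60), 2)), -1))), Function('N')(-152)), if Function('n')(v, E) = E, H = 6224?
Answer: Rational(-22945670617, 186903860) ≈ -122.77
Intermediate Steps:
Function('N')(Z) = Pow(Add(9, Z), -2) (Function('N')(Z) = Pow(Pow(Add(9, Z), -1), 2) = Pow(Add(9, Z), -2))
Add(Add(Function('n')(-11, -121), Mul(Add(-3876, -12277), Pow(Add(H, Pow(Add(-6, 60), 2)), -1))), Function('N')(-152)) = Add(Add(-121, Mul(Add(-3876, -12277), Pow(Add(6224, Pow(Add(-6, 60), 2)), -1))), Pow(Add(9, -152), -2)) = Add(Add(-121, Mul(-16153, Pow(Add(6224, Pow(54, 2)), -1))), Pow(-143, -2)) = Add(Add(-121, Mul(-16153, Pow(Add(6224, 2916), -1))), Rational(1, 20449)) = Add(Add(-121, Mul(-16153, Pow(9140, -1))), Rational(1, 20449)) = Add(Add(-121, Mul(-16153, Rational(1, 9140))), Rational(1, 20449)) = Add(Add(-121, Rational(-16153, 9140)), Rational(1, 20449)) = Add(Rational(-1122093, 9140), Rational(1, 20449)) = Rational(-22945670617, 186903860)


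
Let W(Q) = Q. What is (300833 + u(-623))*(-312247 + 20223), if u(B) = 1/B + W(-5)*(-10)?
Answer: -54739930338592/623 ≈ -8.7865e+10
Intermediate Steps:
u(B) = 50 + 1/B (u(B) = 1/B - 5*(-10) = 1/B + 50 = 50 + 1/B)
(300833 + u(-623))*(-312247 + 20223) = (300833 + (50 + 1/(-623)))*(-312247 + 20223) = (300833 + (50 - 1/623))*(-292024) = (300833 + 31149/623)*(-292024) = (187450108/623)*(-292024) = -54739930338592/623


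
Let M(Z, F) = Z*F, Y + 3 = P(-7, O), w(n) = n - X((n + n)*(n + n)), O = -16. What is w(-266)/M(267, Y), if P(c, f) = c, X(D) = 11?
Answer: 277/2670 ≈ 0.10375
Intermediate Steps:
w(n) = -11 + n (w(n) = n - 1*11 = n - 11 = -11 + n)
Y = -10 (Y = -3 - 7 = -10)
M(Z, F) = F*Z
w(-266)/M(267, Y) = (-11 - 266)/((-10*267)) = -277/(-2670) = -277*(-1/2670) = 277/2670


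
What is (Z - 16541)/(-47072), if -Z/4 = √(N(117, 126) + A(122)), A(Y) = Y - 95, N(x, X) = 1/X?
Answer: 16541/47072 + √47642/494256 ≈ 0.35184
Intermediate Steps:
A(Y) = -95 + Y
Z = -2*√47642/21 (Z = -4*√(1/126 + (-95 + 122)) = -4*√(1/126 + 27) = -2*√47642/21 ≈ -20.788)
(Z - 16541)/(-47072) = (-2*√47642/21 - 16541)/(-47072) = (-16541 - 2*√47642/21)*(-1/47072) = 16541/47072 + √47642/494256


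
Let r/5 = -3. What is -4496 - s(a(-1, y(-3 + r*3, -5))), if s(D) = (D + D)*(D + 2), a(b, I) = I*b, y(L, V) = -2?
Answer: -4512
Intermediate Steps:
r = -15 (r = 5*(-3) = -15)
s(D) = 2*D*(2 + D) (s(D) = (2*D)*(2 + D) = 2*D*(2 + D))
-4496 - s(a(-1, y(-3 + r*3, -5))) = -4496 - 2*(-2*(-1))*(2 - 2*(-1)) = -4496 - 2*2*(2 + 2) = -4496 - 2*2*4 = -4496 - 1*16 = -4496 - 16 = -4512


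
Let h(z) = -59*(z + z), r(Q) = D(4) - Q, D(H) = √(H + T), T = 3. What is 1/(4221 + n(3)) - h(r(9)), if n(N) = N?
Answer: -4485887/4224 + 118*√7 ≈ -749.80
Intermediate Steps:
D(H) = √(3 + H) (D(H) = √(H + 3) = √(3 + H))
r(Q) = √7 - Q (r(Q) = √(3 + 4) - Q = √7 - Q)
h(z) = -118*z
1/(4221 + n(3)) - h(r(9)) = 1/(4221 + 3) - (-118)*(√7 - 1*9) = 1/4224 - (-118)*(√7 - 9) = 1/4224 - (-118)*(-9 + √7) = 1/4224 - (1062 - 118*√7) = 1/4224 + (-1062 + 118*√7) = -4485887/4224 + 118*√7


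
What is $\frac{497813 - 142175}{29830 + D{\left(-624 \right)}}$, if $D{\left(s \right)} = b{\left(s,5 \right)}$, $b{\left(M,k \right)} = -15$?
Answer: $\frac{355638}{29815} \approx 11.928$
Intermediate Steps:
$D{\left(s \right)} = -15$
$\frac{497813 - 142175}{29830 + D{\left(-624 \right)}} = \frac{497813 - 142175}{29830 - 15} = \frac{355638}{29815}$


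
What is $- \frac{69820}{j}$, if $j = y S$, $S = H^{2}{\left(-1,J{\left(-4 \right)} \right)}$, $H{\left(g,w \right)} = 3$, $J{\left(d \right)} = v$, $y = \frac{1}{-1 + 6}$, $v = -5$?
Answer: $- \frac{349100}{9} \approx -38789.0$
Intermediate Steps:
$y = \frac{1}{5} \approx 0.2$
$J{\left(d \right)} = -5$
$S = 9$ ($S = 3^{2} = 9$)
$j = \frac{9}{5}$ ($j = \frac{1}{5} \cdot 9 = \frac{9}{5} \approx 1.8$)
$- \frac{69820}{j} = - \frac{69820}{\frac{9}{5}} = \left(-69820\right) \frac{5}{9} = - \frac{349100}{9}$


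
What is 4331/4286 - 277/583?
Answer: 1337751/2498738 ≈ 0.53537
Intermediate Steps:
4331/4286 - 277/583 = 1337751/2498738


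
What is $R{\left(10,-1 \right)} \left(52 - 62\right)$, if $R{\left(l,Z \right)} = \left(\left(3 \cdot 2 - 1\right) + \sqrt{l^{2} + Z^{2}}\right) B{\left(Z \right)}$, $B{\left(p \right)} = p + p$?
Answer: $100 + 20 \sqrt{101} \approx 301.0$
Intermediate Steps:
$B{\left(p \right)} = 2 p$
$R{\left(l,Z \right)} = 2 Z \left(5 + \sqrt{Z^{2} + l^{2}}\right)$ ($R{\left(l,Z \right)} = \left(\left(3 \cdot 2 - 1\right) + \sqrt{l^{2} + Z^{2}}\right) 2 Z = \left(\left(6 - 1\right) + \sqrt{Z^{2} + l^{2}}\right) 2 Z = \left(5 + \sqrt{Z^{2} + l^{2}}\right) 2 Z = 2 Z \left(5 + \sqrt{Z^{2} + l^{2}}\right)$)
$R{\left(10,-1 \right)} \left(52 - 62\right) = 2 \left(-1\right) \left(5 + \sqrt{\left(-1\right)^{2} + 10^{2}}\right) \left(52 - 62\right) = 2 \left(-1\right) \left(5 + \sqrt{1 + 100}\right) \left(-10\right) = 2 \left(-1\right) \left(5 + \sqrt{101}\right) \left(-10\right) = \left(-10 - 2 \sqrt{101}\right) \left(-10\right) = 100 + 20 \sqrt{101}$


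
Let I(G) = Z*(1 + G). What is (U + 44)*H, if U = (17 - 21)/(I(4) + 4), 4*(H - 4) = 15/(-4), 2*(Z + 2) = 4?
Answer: 2107/16 ≈ 131.69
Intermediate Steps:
Z = 0 (Z = -2 + (1/2)*4 = -2 + 2 = 0)
H = 49/16 (H = 4 + (15/(-4))/4 = 4 + (15*(-1/4))/4 = 4 + (1/4)*(-15/4) = 4 - 15/16 = 49/16 ≈ 3.0625)
I(G) = 0 (I(G) = 0*(1 + G) = 0)
U = -1 (U = (17 - 21)/(0 + 4) = -4/4 = -4*1/4 = -1)
(U + 44)*H = (-1 + 44)*(49/16) = 43*(49/16) = 2107/16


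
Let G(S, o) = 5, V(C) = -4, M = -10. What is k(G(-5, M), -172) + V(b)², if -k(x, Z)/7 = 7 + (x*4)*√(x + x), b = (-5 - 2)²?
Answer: -33 - 140*√10 ≈ -475.72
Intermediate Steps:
b = 49 (b = (-7)² = 49)
k(x, Z) = -49 - 28*√2*x^(3/2) (k(x, Z) = -7*(7 + (x*4)*√(x + x)) = -7*(7 + (4*x)*√(2*x)) = -7*(7 + (4*x)*(√2*√x)) = -7*(7 + 4*√2*x^(3/2)) = -49 - 28*√2*x^(3/2))
k(G(-5, M), -172) + V(b)² = (-49 - 28*√2*5^(3/2)) + (-4)² = (-49 - 28*√2*5*√5) + 16 = (-49 - 140*√10) + 16 = -33 - 140*√10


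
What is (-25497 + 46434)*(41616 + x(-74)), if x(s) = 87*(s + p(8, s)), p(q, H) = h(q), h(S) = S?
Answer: 751093938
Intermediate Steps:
p(q, H) = q
x(s) = 696 + 87*s (x(s) = 87*(s + 8) = 87*(8 + s) = 696 + 87*s)
(-25497 + 46434)*(41616 + x(-74)) = (-25497 + 46434)*(41616 + (696 + 87*(-74))) = 20937*(41616 + (696 - 6438)) = 20937*(41616 - 5742) = 20937*35874 = 751093938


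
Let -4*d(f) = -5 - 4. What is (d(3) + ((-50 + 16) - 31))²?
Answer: 63001/16 ≈ 3937.6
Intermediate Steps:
d(f) = 9/4 (d(f) = -(-5 - 4)/4 = -¼*(-9) = 9/4)
(d(3) + ((-50 + 16) - 31))² = (9/4 + ((-50 + 16) - 31))² = (9/4 + (-34 - 31))² = (9/4 - 65)² = (-251/4)² = 63001/16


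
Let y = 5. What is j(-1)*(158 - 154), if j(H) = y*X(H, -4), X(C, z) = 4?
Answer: 80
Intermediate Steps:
j(H) = 20 (j(H) = 5*4 = 20)
j(-1)*(158 - 154) = 20*(158 - 154) = 20*4 = 80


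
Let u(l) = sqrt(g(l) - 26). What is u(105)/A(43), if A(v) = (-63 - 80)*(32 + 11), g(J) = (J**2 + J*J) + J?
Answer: -sqrt(22129)/6149 ≈ -0.024192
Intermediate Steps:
g(J) = J + 2*J**2 (g(J) = (J**2 + J**2) + J = 2*J**2 + J = J + 2*J**2)
u(l) = sqrt(-26 + l*(1 + 2*l)) (u(l) = sqrt(l*(1 + 2*l) - 26) = sqrt(-26 + l*(1 + 2*l)))
A(v) = -6149 (A(v) = -143*43 = -6149)
u(105)/A(43) = sqrt(-26 + 105*(1 + 2*105))/(-6149) = sqrt(-26 + 105*(1 + 210))*(-1/6149) = sqrt(-26 + 105*211)*(-1/6149) = sqrt(-26 + 22155)*(-1/6149) = sqrt(22129)*(-1/6149) = -sqrt(22129)/6149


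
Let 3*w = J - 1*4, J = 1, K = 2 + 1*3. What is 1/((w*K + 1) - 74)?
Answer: -1/78 ≈ -0.012821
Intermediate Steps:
K = 5 (K = 2 + 3 = 5)
w = -1 (w = (1 - 1*4)/3 = (1 - 4)/3 = (⅓)*(-3) = -1)
1/((w*K + 1) - 74) = 1/((-1*5 + 1) - 74) = 1/((-5 + 1) - 74) = 1/(-4 - 74) = 1/(-78) = -1/78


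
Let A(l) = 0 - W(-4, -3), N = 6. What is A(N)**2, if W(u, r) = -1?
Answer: 1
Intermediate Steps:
A(l) = 1 (A(l) = 0 - 1*(-1) = 0 + 1 = 1)
A(N)**2 = 1**2 = 1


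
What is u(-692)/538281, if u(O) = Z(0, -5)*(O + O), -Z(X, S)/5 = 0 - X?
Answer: 0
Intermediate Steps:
Z(X, S) = 5*X (Z(X, S) = -5*(0 - X) = -(-5)*X = 5*X)
u(O) = 0 (u(O) = (5*0)*(O + O) = 0*(2*O) = 0)
u(-692)/538281 = 0/538281 = 0*(1/538281) = 0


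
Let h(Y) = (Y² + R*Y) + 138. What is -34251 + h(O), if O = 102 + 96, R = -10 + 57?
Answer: 14397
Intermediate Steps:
R = 47
O = 198
h(Y) = 138 + Y² + 47*Y (h(Y) = (Y² + 47*Y) + 138 = 138 + Y² + 47*Y)
-34251 + h(O) = -34251 + (138 + 198² + 47*198) = -34251 + (138 + 39204 + 9306) = -34251 + 48648 = 14397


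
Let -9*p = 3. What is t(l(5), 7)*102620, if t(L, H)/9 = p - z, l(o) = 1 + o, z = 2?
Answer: -2155020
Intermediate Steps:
p = -⅓ (p = -⅑*3 = -⅓ ≈ -0.33333)
t(L, H) = -21 (t(L, H) = 9*(-⅓ - 1*2) = 9*(-⅓ - 2) = 9*(-7/3) = -21)
t(l(5), 7)*102620 = -21*102620 = -2155020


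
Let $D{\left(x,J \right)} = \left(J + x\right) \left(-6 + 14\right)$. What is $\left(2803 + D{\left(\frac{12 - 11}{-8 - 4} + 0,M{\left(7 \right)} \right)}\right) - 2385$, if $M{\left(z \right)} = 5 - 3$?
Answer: $\frac{1300}{3} \approx 433.33$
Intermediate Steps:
$M{\left(z \right)} = 2$ ($M{\left(z \right)} = 5 - 3 = 2$)
$D{\left(x,J \right)} = 8 J + 8 x$ ($D{\left(x,J \right)} = \left(J + x\right) 8 = 8 J + 8 x$)
$\left(2803 + D{\left(\frac{12 - 11}{-8 - 4} + 0,M{\left(7 \right)} \right)}\right) - 2385 = \left(2803 + \left(8 \cdot 2 + 8 \left(\frac{12 - 11}{-8 - 4} + 0\right)\right)\right) - 2385 = \left(2803 + \left(16 + 8 \left(1 \frac{1}{-12} + 0\right)\right)\right) - 2385 = \left(2803 + \left(16 + 8 \left(1 \left(- \frac{1}{12}\right) + 0\right)\right)\right) - 2385 = \left(2803 + \left(16 + 8 \left(- \frac{1}{12} + 0\right)\right)\right) - 2385 = \left(2803 + \left(16 + 8 \left(- \frac{1}{12}\right)\right)\right) - 2385 = \left(2803 + \left(16 - \frac{2}{3}\right)\right) - 2385 = \left(2803 + \frac{46}{3}\right) - 2385 = \frac{8455}{3} - 2385 = \frac{1300}{3}$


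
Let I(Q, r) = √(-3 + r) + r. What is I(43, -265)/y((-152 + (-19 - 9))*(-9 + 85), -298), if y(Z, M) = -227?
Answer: 265/227 - 2*I*√67/227 ≈ 1.1674 - 0.072118*I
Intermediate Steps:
I(Q, r) = r + √(-3 + r)
I(43, -265)/y((-152 + (-19 - 9))*(-9 + 85), -298) = (-265 + √(-3 - 265))/(-227) = (-265 + √(-268))*(-1/227) = (-265 + 2*I*√67)*(-1/227) = 265/227 - 2*I*√67/227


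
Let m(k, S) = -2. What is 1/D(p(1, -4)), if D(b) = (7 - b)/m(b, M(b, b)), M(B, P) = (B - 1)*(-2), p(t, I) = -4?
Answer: -2/11 ≈ -0.18182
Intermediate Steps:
M(B, P) = 2 - 2*B (M(B, P) = (-1 + B)*(-2) = 2 - 2*B)
D(b) = -7/2 + b/2 (D(b) = (7 - b)/(-2) = (7 - b)*(-½) = -7/2 + b/2)
1/D(p(1, -4)) = 1/(-7/2 + (½)*(-4)) = 1/(-7/2 - 2) = 1/(-11/2) = -2/11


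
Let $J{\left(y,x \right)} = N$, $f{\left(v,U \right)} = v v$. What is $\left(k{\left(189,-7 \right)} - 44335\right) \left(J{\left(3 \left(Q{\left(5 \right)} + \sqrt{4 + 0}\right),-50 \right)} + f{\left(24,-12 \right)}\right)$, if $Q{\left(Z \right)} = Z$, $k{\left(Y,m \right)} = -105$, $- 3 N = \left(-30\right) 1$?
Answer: $-26041840$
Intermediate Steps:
$N = 10$ ($N = - \frac{\left(-30\right) 1}{3} = \left(- \frac{1}{3}\right) \left(-30\right) = 10$)
$f{\left(v,U \right)} = v^{2}$
$J{\left(y,x \right)} = 10$
$\left(k{\left(189,-7 \right)} - 44335\right) \left(J{\left(3 \left(Q{\left(5 \right)} + \sqrt{4 + 0}\right),-50 \right)} + f{\left(24,-12 \right)}\right) = \left(-105 - 44335\right) \left(10 + 24^{2}\right) = - 44440 \left(10 + 576\right) = \left(-44440\right) 586 = -26041840$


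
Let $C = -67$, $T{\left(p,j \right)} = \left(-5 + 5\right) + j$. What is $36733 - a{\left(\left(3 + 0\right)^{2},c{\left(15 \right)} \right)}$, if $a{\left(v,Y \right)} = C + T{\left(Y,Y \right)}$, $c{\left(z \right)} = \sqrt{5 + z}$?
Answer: $36800 - 2 \sqrt{5} \approx 36796.0$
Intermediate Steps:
$T{\left(p,j \right)} = j$ ($T{\left(p,j \right)} = 0 + j = j$)
$a{\left(v,Y \right)} = -67 + Y$
$36733 - a{\left(\left(3 + 0\right)^{2},c{\left(15 \right)} \right)} = 36733 - \left(-67 + \sqrt{5 + 15}\right) = 36733 - \left(-67 + \sqrt{20}\right) = 36733 - \left(-67 + 2 \sqrt{5}\right) = 36733 + \left(67 - 2 \sqrt{5}\right) = 36800 - 2 \sqrt{5}$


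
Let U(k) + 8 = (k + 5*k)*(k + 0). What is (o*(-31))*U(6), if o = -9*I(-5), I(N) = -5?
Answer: -290160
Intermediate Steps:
U(k) = -8 + 6*k² (U(k) = -8 + (k + 5*k)*(k + 0) = -8 + (6*k)*k = -8 + 6*k²)
o = 45 (o = -9*(-5) = 45)
(o*(-31))*U(6) = (45*(-31))*(-8 + 6*6²) = -1395*(-8 + 6*36) = -1395*(-8 + 216) = -1395*208 = -290160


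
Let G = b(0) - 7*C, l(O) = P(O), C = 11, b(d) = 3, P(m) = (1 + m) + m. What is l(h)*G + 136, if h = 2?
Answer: -234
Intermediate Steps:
P(m) = 1 + 2*m
l(O) = 1 + 2*O
G = -74 (G = 3 - 7*11 = 3 - 77 = -74)
l(h)*G + 136 = (1 + 2*2)*(-74) + 136 = (1 + 4)*(-74) + 136 = 5*(-74) + 136 = -370 + 136 = -234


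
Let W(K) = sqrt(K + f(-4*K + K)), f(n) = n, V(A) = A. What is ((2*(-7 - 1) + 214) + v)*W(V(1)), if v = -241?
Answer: -43*I*sqrt(2) ≈ -60.811*I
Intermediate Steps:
W(K) = sqrt(2)*sqrt(-K) (W(K) = sqrt(K + (-4*K + K)) = sqrt(K - 3*K) = sqrt(-2*K) = sqrt(2)*sqrt(-K))
((2*(-7 - 1) + 214) + v)*W(V(1)) = ((2*(-7 - 1) + 214) - 241)*(sqrt(2)*sqrt(-1*1)) = ((2*(-8) + 214) - 241)*(sqrt(2)*sqrt(-1)) = ((-16 + 214) - 241)*(sqrt(2)*I) = (198 - 241)*(I*sqrt(2)) = -43*I*sqrt(2)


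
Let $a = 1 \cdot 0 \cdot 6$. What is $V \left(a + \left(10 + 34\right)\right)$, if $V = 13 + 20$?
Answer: $1452$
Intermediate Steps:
$V = 33$
$a = 0$ ($a = 0 \cdot 6 = 0$)
$V \left(a + \left(10 + 34\right)\right) = 33 \left(0 + \left(10 + 34\right)\right) = 33 \left(0 + 44\right) = 33 \cdot 44 = 1452$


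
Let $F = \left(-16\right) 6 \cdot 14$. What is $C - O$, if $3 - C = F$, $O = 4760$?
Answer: $-3413$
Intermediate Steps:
$F = -1344$ ($F = \left(-96\right) 14 = -1344$)
$C = 1347$ ($C = 3 - -1344 = 3 + 1344 = 1347$)
$C - O = 1347 - 4760 = -3413$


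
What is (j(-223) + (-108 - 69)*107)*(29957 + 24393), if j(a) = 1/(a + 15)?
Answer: -107050830775/104 ≈ -1.0293e+9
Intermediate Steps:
j(a) = 1/(15 + a)
(j(-223) + (-108 - 69)*107)*(29957 + 24393) = (1/(15 - 223) + (-108 - 69)*107)*(29957 + 24393) = (1/(-208) - 177*107)*54350 = (-1/208 - 18939)*54350 = -3939313/208*54350 = -107050830775/104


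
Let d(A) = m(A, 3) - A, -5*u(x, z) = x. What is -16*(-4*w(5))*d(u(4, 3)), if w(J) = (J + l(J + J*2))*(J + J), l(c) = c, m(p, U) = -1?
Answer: -2560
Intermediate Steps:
u(x, z) = -x/5
d(A) = -1 - A
w(J) = 8*J**2 (w(J) = (J + (J + J*2))*(J + J) = (J + (J + 2*J))*(2*J) = (J + 3*J)*(2*J) = (4*J)*(2*J) = 8*J**2)
-16*(-4*w(5))*d(u(4, 3)) = -16*(-32*5**2)*(-1 - (-1)*4/5) = -16*(-32*25)*(-1 - 1*(-4/5)) = -16*(-4*200)*(-1 + 4/5) = -(-12800)*(-1)/5 = -16*160 = -2560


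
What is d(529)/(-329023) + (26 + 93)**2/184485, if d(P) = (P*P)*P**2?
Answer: -294840764495318/1238771595 ≈ -2.3801e+5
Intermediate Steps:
d(P) = P**4 (d(P) = P**2*P**2 = P**4)
d(529)/(-329023) + (26 + 93)**2/184485 = 529**4/(-329023) + (26 + 93)**2/184485 = 78310985281*(-1/329023) + 119**2*(1/184485) = -78310985281/329023 + 14161*(1/184485) = -78310985281/329023 + 289/3765 = -294840764495318/1238771595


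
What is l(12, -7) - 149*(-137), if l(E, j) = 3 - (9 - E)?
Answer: 20419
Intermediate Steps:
l(E, j) = -6 + E (l(E, j) = 3 + (-9 + E) = -6 + E)
l(12, -7) - 149*(-137) = (-6 + 12) - 149*(-137) = 6 + 20413 = 20419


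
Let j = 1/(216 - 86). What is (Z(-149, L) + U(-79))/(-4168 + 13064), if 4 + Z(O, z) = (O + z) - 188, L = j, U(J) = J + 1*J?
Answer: -64869/1156480 ≈ -0.056092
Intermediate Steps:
U(J) = 2*J (U(J) = J + J = 2*J)
j = 1/130 ≈ 0.0076923
L = 1/130 ≈ 0.0076923
Z(O, z) = -192 + O + z (Z(O, z) = -4 + ((O + z) - 188) = -4 + (-188 + O + z) = -192 + O + z)
(Z(-149, L) + U(-79))/(-4168 + 13064) = ((-192 - 149 + 1/130) + 2*(-79))/(-4168 + 13064) = (-44329/130 - 158)/8896 = -64869/130*1/8896 = -64869/1156480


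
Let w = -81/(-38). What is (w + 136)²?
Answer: 27552001/1444 ≈ 19080.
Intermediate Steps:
w = 81/38 (w = -81*(-1/38) = 81/38 ≈ 2.1316)
(w + 136)² = (81/38 + 136)² = (5249/38)² = 27552001/1444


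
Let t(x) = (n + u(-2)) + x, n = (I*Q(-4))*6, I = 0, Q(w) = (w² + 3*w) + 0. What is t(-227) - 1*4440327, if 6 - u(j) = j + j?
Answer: -4440544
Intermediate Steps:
u(j) = 6 - 2*j (u(j) = 6 - (j + j) = 6 - 2*j)
Q(w) = w² + 3*w
n = 0 (n = (0*(-4*(3 - 4)))*6 = (0*(-4*(-1)))*6 = (0*4)*6 = 0*6 = 0)
t(x) = 10 + x (t(x) = (0 + (6 - 2*(-2))) + x = (0 + (6 + 4)) + x = (0 + 10) + x = 10 + x)
t(-227) - 1*4440327 = (10 - 227) - 1*4440327 = -217 - 4440327 = -4440544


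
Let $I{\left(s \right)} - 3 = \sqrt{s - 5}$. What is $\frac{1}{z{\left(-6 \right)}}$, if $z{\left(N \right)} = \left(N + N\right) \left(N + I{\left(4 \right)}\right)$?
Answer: $\frac{1}{40} + \frac{i}{120} \approx 0.025 + 0.0083333 i$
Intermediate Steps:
$I{\left(s \right)} = 3 + \sqrt{-5 + s}$ ($I{\left(s \right)} = 3 + \sqrt{s - 5} = 3 + \sqrt{-5 + s}$)
$z{\left(N \right)} = 2 N \left(3 + i + N\right)$ ($z{\left(N \right)} = \left(N + N\right) \left(N + \left(3 + \sqrt{-5 + 4}\right)\right) = 2 N \left(N + \left(3 + \sqrt{-1}\right)\right) = 2 N \left(N + \left(3 + i\right)\right) = 2 N \left(3 + i + N\right)$)
$\frac{1}{z{\left(-6 \right)}} = \frac{1}{2 \left(-6\right) \left(3 + i - 6\right)} = \frac{1}{2 \left(-6\right) \left(-3 + i\right)} = \frac{1}{36 - 12 i} = \frac{36 + 12 i}{1440}$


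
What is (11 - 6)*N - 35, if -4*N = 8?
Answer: -45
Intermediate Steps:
N = -2 (N = -¼*8 = -2)
(11 - 6)*N - 35 = (11 - 6)*(-2) - 35 = 5*(-2) - 35 = -10 - 35 = -45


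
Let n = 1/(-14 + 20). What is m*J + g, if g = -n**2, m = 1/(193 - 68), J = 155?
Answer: 1091/900 ≈ 1.2122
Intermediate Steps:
n = 1/6 ≈ 0.16667
m = 1/125 ≈ 0.0080000
g = -1/36 (g = -(1/6)**2 = -1*1/36 = -1/36 ≈ -0.027778)
m*J + g = (1/125)*155 - 1/36 = 31/25 - 1/36 = 1091/900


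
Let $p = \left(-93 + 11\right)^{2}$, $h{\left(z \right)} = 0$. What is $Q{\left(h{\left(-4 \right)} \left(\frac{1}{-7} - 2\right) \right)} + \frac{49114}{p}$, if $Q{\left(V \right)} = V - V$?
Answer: $\frac{24557}{3362} \approx 7.3043$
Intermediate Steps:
$Q{\left(V \right)} = 0$
$p = 6724$ ($p = \left(-82\right)^{2} = 6724$)
$Q{\left(h{\left(-4 \right)} \left(\frac{1}{-7} - 2\right) \right)} + \frac{49114}{p} = 0 + \frac{49114}{6724} = 0 + 49114 \cdot \frac{1}{6724} = 0 + \frac{24557}{3362} = \frac{24557}{3362}$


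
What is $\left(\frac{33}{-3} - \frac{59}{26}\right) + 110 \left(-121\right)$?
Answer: $- \frac{346405}{26} \approx -13323.0$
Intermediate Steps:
$\left(\frac{33}{-3} - \frac{59}{26}\right) + 110 \left(-121\right) = \left(33 \left(- \frac{1}{3}\right) - \frac{59}{26}\right) - 13310 = \left(-11 - \frac{59}{26}\right) - 13310 = - \frac{345}{26} - 13310 = - \frac{346405}{26}$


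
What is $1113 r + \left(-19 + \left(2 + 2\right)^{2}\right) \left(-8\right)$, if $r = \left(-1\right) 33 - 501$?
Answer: $-594318$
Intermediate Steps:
$r = -534$ ($r = -33 - 501 = -534$)
$1113 r + \left(-19 + \left(2 + 2\right)^{2}\right) \left(-8\right) = 1113 \left(-534\right) + \left(-19 + \left(2 + 2\right)^{2}\right) \left(-8\right) = -594342 + \left(-19 + 4^{2}\right) \left(-8\right) = -594342 + \left(-19 + 16\right) \left(-8\right) = -594342 - -24 = -594342 + 24 = -594318$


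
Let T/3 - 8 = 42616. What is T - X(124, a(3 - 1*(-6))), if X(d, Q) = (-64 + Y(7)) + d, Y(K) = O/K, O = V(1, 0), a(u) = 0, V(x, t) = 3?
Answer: 894681/7 ≈ 1.2781e+5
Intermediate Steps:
T = 127872 (T = 24 + 3*42616 = 24 + 127848 = 127872)
O = 3
Y(K) = 3/K
X(d, Q) = -445/7 + d (X(d, Q) = (-64 + 3/7) + d = -445/7 + d)
T - X(124, a(3 - 1*(-6))) = 127872 - (-445/7 + 124) = 127872 - 1*423/7 = 127872 - 423/7 = 894681/7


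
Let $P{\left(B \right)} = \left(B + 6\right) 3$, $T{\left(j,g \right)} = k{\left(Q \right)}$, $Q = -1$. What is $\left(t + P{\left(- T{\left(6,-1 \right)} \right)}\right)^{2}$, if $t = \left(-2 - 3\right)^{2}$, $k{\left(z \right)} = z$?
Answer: $2116$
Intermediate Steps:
$T{\left(j,g \right)} = -1$
$t = 25$ ($t = \left(-5\right)^{2} = 25$)
$P{\left(B \right)} = 18 + 3 B$ ($P{\left(B \right)} = \left(6 + B\right) 3 = 18 + 3 B$)
$\left(t + P{\left(- T{\left(6,-1 \right)} \right)}\right)^{2} = \left(25 + \left(18 + 3 \left(\left(-1\right) \left(-1\right)\right)\right)\right)^{2} = \left(25 + \left(18 + 3 \cdot 1\right)\right)^{2} = \left(25 + \left(18 + 3\right)\right)^{2} = \left(25 + 21\right)^{2} = 46^{2} = 2116$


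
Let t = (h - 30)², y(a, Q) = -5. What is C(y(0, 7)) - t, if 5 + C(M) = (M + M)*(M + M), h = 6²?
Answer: 59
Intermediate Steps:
h = 36
C(M) = -5 + 4*M² (C(M) = -5 + (M + M)*(M + M) = -5 + (2*M)*(2*M) = -5 + 4*M²)
t = 36 (t = (36 - 30)² = 6² = 36)
C(y(0, 7)) - t = (-5 + 4*(-5)²) - 1*36 = (-5 + 4*25) - 36 = (-5 + 100) - 36 = 95 - 36 = 59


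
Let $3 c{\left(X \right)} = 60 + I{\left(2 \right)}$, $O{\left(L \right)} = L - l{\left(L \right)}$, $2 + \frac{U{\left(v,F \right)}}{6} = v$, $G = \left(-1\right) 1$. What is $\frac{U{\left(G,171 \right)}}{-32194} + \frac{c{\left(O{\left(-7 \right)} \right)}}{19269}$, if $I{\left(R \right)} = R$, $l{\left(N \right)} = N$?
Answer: $\frac{1518277}{930519279} \approx 0.0016316$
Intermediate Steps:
$G = -1$
$U{\left(v,F \right)} = -12 + 6 v$
$O{\left(L \right)} = 0$ ($O{\left(L \right)} = L - L = 0$)
$c{\left(X \right)} = \frac{62}{3}$ ($c{\left(X \right)} = \frac{60 + 2}{3} = \frac{1}{3} \cdot 62 = \frac{62}{3}$)
$\frac{U{\left(G,171 \right)}}{-32194} + \frac{c{\left(O{\left(-7 \right)} \right)}}{19269} = \frac{-12 + 6 \left(-1\right)}{-32194} + \frac{62}{3 \cdot 19269} = \left(-12 - 6\right) \left(- \frac{1}{32194}\right) + \frac{62}{3} \cdot \frac{1}{19269} = \left(-18\right) \left(- \frac{1}{32194}\right) + \frac{62}{57807} = \frac{9}{16097} + \frac{62}{57807} = \frac{1518277}{930519279}$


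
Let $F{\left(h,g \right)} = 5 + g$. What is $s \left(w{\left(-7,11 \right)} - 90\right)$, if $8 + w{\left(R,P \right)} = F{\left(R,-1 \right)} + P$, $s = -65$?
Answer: $5395$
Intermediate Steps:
$w{\left(R,P \right)} = -4 + P$ ($w{\left(R,P \right)} = -8 + \left(\left(5 - 1\right) + P\right) = -8 + \left(4 + P\right) = -4 + P$)
$s \left(w{\left(-7,11 \right)} - 90\right) = - 65 \left(\left(-4 + 11\right) - 90\right) = - 65 \left(7 - 90\right) = \left(-65\right) \left(-83\right) = 5395$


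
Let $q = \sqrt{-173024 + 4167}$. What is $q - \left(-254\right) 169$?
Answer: $42926 + i \sqrt{168857} \approx 42926.0 + 410.92 i$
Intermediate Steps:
$q = i \sqrt{168857}$ ($q = \sqrt{-168857} = i \sqrt{168857} \approx 410.92 i$)
$q - \left(-254\right) 169 = i \sqrt{168857} - \left(-254\right) 169 = i \sqrt{168857} - -42926 = i \sqrt{168857} + 42926 = 42926 + i \sqrt{168857}$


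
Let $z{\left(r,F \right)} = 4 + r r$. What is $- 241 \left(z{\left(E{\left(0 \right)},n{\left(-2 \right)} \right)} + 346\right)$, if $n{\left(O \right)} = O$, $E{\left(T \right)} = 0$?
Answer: $-84350$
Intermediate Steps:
$z{\left(r,F \right)} = 4 + r^{2}$
$- 241 \left(z{\left(E{\left(0 \right)},n{\left(-2 \right)} \right)} + 346\right) = - 241 \left(\left(4 + 0^{2}\right) + 346\right) = - 241 \left(\left(4 + 0\right) + 346\right) = - 241 \left(4 + 346\right) = \left(-241\right) 350 = -84350$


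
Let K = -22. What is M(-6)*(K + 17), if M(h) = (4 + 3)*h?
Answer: 210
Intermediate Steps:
M(h) = 7*h
M(-6)*(K + 17) = (7*(-6))*(-22 + 17) = -42*(-5) = 210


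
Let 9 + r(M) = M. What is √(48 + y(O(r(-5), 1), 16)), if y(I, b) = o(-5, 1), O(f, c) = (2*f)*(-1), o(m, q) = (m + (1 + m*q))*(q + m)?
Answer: 2*√21 ≈ 9.1651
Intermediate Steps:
r(M) = -9 + M
o(m, q) = (m + q)*(1 + m + m*q) (o(m, q) = (1 + m + m*q)*(m + q) = (m + q)*(1 + m + m*q))
O(f, c) = -2*f
y(I, b) = 36 (y(I, b) = -5 + 1 + (-5)² - 5*1 - 5*1² + 1*(-5)² = -5 + 1 + 25 - 5 - 5*1 + 1*25 = -5 + 1 + 25 - 5 - 5 + 25 = 36)
√(48 + y(O(r(-5), 1), 16)) = √(48 + 36) = √84 = 2*√21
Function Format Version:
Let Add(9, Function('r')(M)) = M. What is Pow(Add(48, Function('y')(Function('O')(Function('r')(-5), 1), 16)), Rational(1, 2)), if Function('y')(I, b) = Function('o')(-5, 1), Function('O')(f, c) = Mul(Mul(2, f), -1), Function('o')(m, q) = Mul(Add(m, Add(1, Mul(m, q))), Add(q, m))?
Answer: Mul(2, Pow(21, Rational(1, 2))) ≈ 9.1651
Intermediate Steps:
Function('r')(M) = Add(-9, M)
Function('o')(m, q) = Mul(Add(m, q), Add(1, m, Mul(m, q))) (Function('o')(m, q) = Mul(Add(1, m, Mul(m, q)), Add(m, q)) = Mul(Add(m, q), Add(1, m, Mul(m, q))))
Function('O')(f, c) = Mul(-2, f)
Function('y')(I, b) = 36 (Function('y')(I, b) = Add(-5, 1, Pow(-5, 2), Mul(-5, 1), Mul(-5, Pow(1, 2)), Mul(1, Pow(-5, 2))) = Add(-5, 1, 25, -5, Mul(-5, 1), Mul(1, 25)) = Add(-5, 1, 25, -5, -5, 25) = 36)
Pow(Add(48, Function('y')(Function('O')(Function('r')(-5), 1), 16)), Rational(1, 2)) = Pow(Add(48, 36), Rational(1, 2)) = Pow(84, Rational(1, 2)) = Mul(2, Pow(21, Rational(1, 2)))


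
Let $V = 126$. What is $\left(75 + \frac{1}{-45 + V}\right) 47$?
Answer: $\frac{285572}{81} \approx 3525.6$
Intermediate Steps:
$\left(75 + \frac{1}{-45 + V}\right) 47 = \left(75 + \frac{1}{-45 + 126}\right) 47 = \left(75 + \frac{1}{81}\right) 47 = \frac{6076}{81} \cdot 47 = \frac{285572}{81}$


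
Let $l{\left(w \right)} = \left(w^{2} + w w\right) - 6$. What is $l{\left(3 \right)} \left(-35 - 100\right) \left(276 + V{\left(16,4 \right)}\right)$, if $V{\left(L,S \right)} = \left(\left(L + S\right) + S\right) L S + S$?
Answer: $-2941920$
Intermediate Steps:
$l{\left(w \right)} = -6 + 2 w^{2}$ ($l{\left(w \right)} = \left(w^{2} + w^{2}\right) - 6 = 2 w^{2} - 6 = -6 + 2 w^{2}$)
$V{\left(L,S \right)} = S + L S \left(L + 2 S\right)$ ($V{\left(L,S \right)} = \left(L + 2 S\right) L S + S = L \left(L + 2 S\right) S + S = L S \left(L + 2 S\right) + S = S + L S \left(L + 2 S\right)$)
$l{\left(3 \right)} \left(-35 - 100\right) \left(276 + V{\left(16,4 \right)}\right) = \left(-6 + 2 \cdot 3^{2}\right) \left(-35 - 100\right) \left(276 + 4 \left(1 + 16^{2} + 2 \cdot 16 \cdot 4\right)\right) = \left(-6 + 2 \cdot 9\right) \left(- 135 \left(276 + 4 \left(1 + 256 + 128\right)\right)\right) = \left(-6 + 18\right) \left(- 135 \left(276 + 4 \cdot 385\right)\right) = 12 \left(- 135 \left(276 + 1540\right)\right) = 12 \left(\left(-135\right) 1816\right) = 12 \left(-245160\right) = -2941920$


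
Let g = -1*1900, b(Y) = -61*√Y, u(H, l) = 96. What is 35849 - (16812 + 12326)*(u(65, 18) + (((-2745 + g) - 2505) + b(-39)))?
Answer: 205575301 + 1777418*I*√39 ≈ 2.0558e+8 + 1.11e+7*I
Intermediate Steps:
g = -1900
35849 - (16812 + 12326)*(u(65, 18) + (((-2745 + g) - 2505) + b(-39))) = 35849 - (16812 + 12326)*(96 + (((-2745 - 1900) - 2505) - 61*I*√39)) = 35849 - 29138*(96 + ((-4645 - 2505) - 61*I*√39)) = 35849 - 29138*(96 + (-7150 - 61*I*√39)) = 35849 - 29138*(-7054 - 61*I*√39) = 35849 - (-205539452 - 1777418*I*√39) = 35849 + (205539452 + 1777418*I*√39) = 205575301 + 1777418*I*√39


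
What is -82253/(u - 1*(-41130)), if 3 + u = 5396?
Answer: -82253/46523 ≈ -1.7680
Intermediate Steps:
u = 5393 (u = -3 + 5396 = 5393)
-82253/(u - 1*(-41130)) = -82253/(5393 - 1*(-41130)) = -82253/(5393 + 41130) = -82253/46523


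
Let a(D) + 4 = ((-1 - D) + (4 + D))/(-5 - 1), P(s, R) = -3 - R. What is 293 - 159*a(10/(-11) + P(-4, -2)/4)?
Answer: 2017/2 ≈ 1008.5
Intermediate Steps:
a(D) = -9/2 (a(D) = -4 + ((-1 - D) + (4 + D))/(-5 - 1) = -4 + 3/(-6) = -4 + 3*(-1/6) = -4 - 1/2 = -9/2)
293 - 159*a(10/(-11) + P(-4, -2)/4) = 293 - 159*(-9/2) = 293 + 1431/2 = 2017/2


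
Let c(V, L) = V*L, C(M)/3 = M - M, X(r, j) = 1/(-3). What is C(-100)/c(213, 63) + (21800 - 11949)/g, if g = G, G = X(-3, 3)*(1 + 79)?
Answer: -29553/80 ≈ -369.41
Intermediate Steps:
X(r, j) = -⅓
C(M) = 0 (C(M) = 3*(M - M) = 3*0 = 0)
G = -80/3 (G = -(1 + 79)/3 = -⅓*80 = -80/3 ≈ -26.667)
c(V, L) = L*V
g = -80/3 ≈ -26.667
C(-100)/c(213, 63) + (21800 - 11949)/g = 0/((63*213)) + (21800 - 11949)/(-80/3) = 0/13419 + 9851*(-3/80) = 0*(1/13419) - 29553/80 = 0 - 29553/80 = -29553/80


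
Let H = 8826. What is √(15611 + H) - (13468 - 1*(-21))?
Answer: -13489 + √24437 ≈ -13333.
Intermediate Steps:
√(15611 + H) - (13468 - 1*(-21)) = √(15611 + 8826) - (13468 - 1*(-21)) = √24437 - (13468 + 21) = √24437 - 1*13489 = √24437 - 13489 = -13489 + √24437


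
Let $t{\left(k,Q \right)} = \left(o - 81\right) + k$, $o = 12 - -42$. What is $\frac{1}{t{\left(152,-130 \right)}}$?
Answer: $\frac{1}{125} \approx 0.008$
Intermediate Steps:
$o = 54$ ($o = 12 + 42 = 54$)
$t{\left(k,Q \right)} = -27 + k$ ($t{\left(k,Q \right)} = \left(54 - 81\right) + k = -27 + k$)
$\frac{1}{t{\left(152,-130 \right)}} = \frac{1}{-27 + 152} = \frac{1}{125}$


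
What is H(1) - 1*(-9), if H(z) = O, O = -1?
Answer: 8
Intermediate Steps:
H(z) = -1
H(1) - 1*(-9) = -1 - 1*(-9) = -1 + 9 = 8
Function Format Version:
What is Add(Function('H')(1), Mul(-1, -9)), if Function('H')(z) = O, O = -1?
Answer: 8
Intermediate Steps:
Function('H')(z) = -1
Add(Function('H')(1), Mul(-1, -9)) = Add(-1, Mul(-1, -9)) = Add(-1, 9) = 8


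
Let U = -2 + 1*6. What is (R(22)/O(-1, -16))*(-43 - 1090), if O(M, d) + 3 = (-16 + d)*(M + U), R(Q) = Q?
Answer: 2266/9 ≈ 251.78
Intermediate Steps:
U = 4 (U = -2 + 6 = 4)
O(M, d) = -3 + (-16 + d)*(4 + M) (O(M, d) = -3 + (-16 + d)*(M + 4) = -3 + (-16 + d)*(4 + M))
(R(22)/O(-1, -16))*(-43 - 1090) = (22/(-67 - 16*(-1) + 4*(-16) - 1*(-16)))*(-43 - 1090) = (22/(-67 + 16 - 64 + 16))*(-1133) = (22/(-99))*(-1133) = (22*(-1/99))*(-1133) = -2/9*(-1133) = 2266/9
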